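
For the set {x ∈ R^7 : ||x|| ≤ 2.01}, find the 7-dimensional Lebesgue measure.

The n-ball volume is π^(n/2)·r^n/Γ(n/2+1). With n=7, r=2.01: V ≈ 626.257.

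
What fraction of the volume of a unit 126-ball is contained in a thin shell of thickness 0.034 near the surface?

Shell fraction = 1 - (1-0.034)^126 ≈ 0.987203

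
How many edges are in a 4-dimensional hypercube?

f_1(4-cube) = (4 choose 1) · 2^3 = 32.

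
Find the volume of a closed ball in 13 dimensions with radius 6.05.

Volume = π^{13/2}·(6.05)^13/Γ(15/2) ≈ 1.32483e+10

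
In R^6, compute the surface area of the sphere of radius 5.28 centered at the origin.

S_6(5.28) = 2·π^(6/2)·(5.28)^5 / Γ(6/2) ≈ 127239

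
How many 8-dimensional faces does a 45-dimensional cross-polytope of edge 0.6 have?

Each 8-face is the convex hull of 9 vertices, one chosen as ±e_i from each of 9 distinct axes: 2^9·C(45,9) = 453715525120.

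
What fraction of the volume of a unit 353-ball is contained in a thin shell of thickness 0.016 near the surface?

V(inner)/V(outer) = ((1-0.016)/1)^353 ≈ 0.003367, so the shell fraction is 0.996633.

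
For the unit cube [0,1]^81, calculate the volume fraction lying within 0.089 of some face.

The inner cube has side 1-2·0.089 = 0.822 and volume (0.822)^81 ≈ 1.272e-07, so the shell holds 0.9999998728 of the volume.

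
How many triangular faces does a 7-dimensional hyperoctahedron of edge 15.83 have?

f_2(7-orthoplex) = 2^3 · (7 choose 3) = 280.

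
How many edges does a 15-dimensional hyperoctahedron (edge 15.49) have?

f_1(15-orthoplex) = 2^2 · (15 choose 2) = 420.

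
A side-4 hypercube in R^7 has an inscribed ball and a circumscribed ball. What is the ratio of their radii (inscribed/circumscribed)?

For an n-cube of any side s, the inradius is s/2 and the circumradius is s√n/2, so the ratio is 1/√7 ≈ 0.377964.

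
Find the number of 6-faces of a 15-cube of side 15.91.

Number of 6-faces = C(15,6) · 2^(15-6) = 5005 · 512 = 2562560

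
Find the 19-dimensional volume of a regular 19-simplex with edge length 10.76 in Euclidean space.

For a regular n-simplex with edge a, V = (a^n / n!)·√((n+1)/2^n). With a=10.76, n=19: V ≈ 2.04206.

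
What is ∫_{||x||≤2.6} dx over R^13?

The n-ball volume is π^(n/2)·r^n/Γ(n/2+1). With n=13, r=2.6: V ≈ 225941.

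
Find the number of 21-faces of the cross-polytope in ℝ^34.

Number of 21-faces = 2^(21+1) · C(34,21+1) = 4194304 · 548354040 = 2299963543388160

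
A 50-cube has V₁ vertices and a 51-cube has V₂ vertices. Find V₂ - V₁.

V₁ = 2^50 = 1125899906842624. V₂ = 2^51 = 2251799813685248. V₂ - V₁ = 1125899906842624.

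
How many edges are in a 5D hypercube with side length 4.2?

Number of 1-faces = C(5,1) · 2^(5-1) = 5 · 16 = 80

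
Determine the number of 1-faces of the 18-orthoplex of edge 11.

Each 1-face is the convex hull of 2 vertices, one chosen as ±e_i from each of 2 distinct axes: 2^2·C(18,2) = 612.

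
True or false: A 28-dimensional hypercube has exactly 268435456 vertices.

True. The 28-cube has 2^28 = 268435456 vertices.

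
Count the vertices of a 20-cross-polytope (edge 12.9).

The vertices are ±e_1, ..., ±e_20, so there are 2·20 = 40.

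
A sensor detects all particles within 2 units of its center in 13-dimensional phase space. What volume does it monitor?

V = 1048576·π^6/135135 ≈ 7459.87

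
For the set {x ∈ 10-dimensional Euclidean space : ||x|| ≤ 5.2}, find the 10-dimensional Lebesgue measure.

The n-ball volume is π^(n/2)·r^n/Γ(n/2+1). With n=10, r=5.2: V ≈ 3.68639e+07.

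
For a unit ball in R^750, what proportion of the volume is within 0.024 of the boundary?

V(inner)/V(outer) = ((1-0.024)/1)^750 ≈ 1.223e-08, so the shell fraction is 0.9999999878.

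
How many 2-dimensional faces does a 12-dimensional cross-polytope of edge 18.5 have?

Each 2-face is the convex hull of 3 vertices, one chosen as ±e_i from each of 3 distinct axes: 2^3·C(12,3) = 1760.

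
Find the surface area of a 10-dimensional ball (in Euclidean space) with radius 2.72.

The surface area of an n-ball is 2π^(n/2) r^(n-1) / Γ(n/2). For n=10, r=2.72: 207820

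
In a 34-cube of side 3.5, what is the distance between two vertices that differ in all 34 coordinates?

||(3.5,3.5,...,3.5)|| = √(34)·3.5 ≈ 20.4083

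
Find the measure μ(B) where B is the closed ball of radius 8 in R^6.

V = 131072·π^3/3 ≈ 1.35468e+06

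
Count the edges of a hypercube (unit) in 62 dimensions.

Each of the 2^62 = 4611686018427387904 vertices has degree 62; total edges = 62·2^62/2 = 142962266571249025024.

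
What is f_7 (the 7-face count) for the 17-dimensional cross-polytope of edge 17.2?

Number of 7-faces = 2^(7+1) · C(17,7+1) = 256 · 24310 = 6223360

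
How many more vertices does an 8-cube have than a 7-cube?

The 8-cube has 2^8 = 256 vertices. The 7-cube has 2^7 = 128 vertices. Difference: 256 - 128 = 128.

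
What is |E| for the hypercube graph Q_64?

Each of the 2^64 = 18446744073709551616 vertices has degree 64; total edges = 64·2^64/2 = 590295810358705651712.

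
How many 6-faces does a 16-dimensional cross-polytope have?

An n-cross-polytope has 2^(k+1)·C(n,k+1) k-faces. Here 2^7·C(16,7) = 128·11440 = 1464320.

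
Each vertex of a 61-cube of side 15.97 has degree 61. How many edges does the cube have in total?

An n-cube has n·2^(n-1) edges. With n = 61: 61·1152921504606846976 = 70328211781017665536.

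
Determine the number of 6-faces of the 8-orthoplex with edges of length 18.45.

Number of 6-faces = 2^(6+1) · C(8,6+1) = 128 · 8 = 1024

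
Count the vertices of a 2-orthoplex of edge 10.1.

The vertices are ±e_1, ..., ±e_2, so there are 2·2 = 4.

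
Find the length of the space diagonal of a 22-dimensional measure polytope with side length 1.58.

Diagonal = √22 · 1.58 ≈ 7.41086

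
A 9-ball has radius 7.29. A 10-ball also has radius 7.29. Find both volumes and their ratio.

V_9(7.29) ≈ 1.91807e+08. V_10(7.29) ≈ 1.08104e+09. Ratio V_9/V_10 ≈ 0.1774.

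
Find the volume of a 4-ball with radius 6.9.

The n-ball volume is π^(n/2)·r^n/Γ(n/2+1). With n=4, r=6.9: V ≈ 11185.8.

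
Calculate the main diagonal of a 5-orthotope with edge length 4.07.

Diagonal = √5 · 4.07 ≈ 9.1008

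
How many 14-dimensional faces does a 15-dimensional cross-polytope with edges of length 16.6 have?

Number of 14-faces = 2^(14+1) · C(15,14+1) = 32768 · 1 = 32768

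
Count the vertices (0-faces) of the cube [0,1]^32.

An n-cube has 2^n vertices; for n = 32 that is 2^32 = 4294967296.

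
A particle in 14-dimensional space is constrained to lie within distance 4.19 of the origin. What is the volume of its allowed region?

The n-ball volume is π^(n/2)·r^n/Γ(n/2+1). With n=14, r=4.19: V ≈ 3.08046e+08.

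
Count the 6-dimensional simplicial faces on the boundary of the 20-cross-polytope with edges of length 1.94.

Number of 6-faces = 2^(6+1) · C(20,6+1) = 128 · 77520 = 9922560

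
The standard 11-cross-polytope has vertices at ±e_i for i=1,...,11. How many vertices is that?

The 11-dimensional cross-polytope has 2n = 2·11 = 22 vertices.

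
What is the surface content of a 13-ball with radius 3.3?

S = n·V_n(r)/r = 13·V_13(3.3)/3.3 (volume-to-surface relation), giving 1.97448e+07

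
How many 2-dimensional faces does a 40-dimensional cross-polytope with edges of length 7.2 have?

f_2(40-orthoplex) = 2^3 · (40 choose 3) = 79040.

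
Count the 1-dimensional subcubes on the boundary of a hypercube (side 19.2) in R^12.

Choose 1 of 12 axes to span the face (C(12,1) = 12 ways), then fix each of the remaining 11 coordinates at one of its two extreme values (2^11 = 2048 ways): 12·2048 = 24576.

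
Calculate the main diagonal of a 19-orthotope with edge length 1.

||(1,1,...,1)|| = √(19)·1 ≈ 4.3589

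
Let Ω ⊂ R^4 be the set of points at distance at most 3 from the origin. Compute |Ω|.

V = 81·π^2/2 ≈ 399.719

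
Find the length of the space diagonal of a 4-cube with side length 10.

d = √(10² + 10² + ... + 10²) [4 terms] = √(4·10²) = 10√4 = 20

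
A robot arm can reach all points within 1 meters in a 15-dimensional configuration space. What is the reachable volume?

The n-ball volume is π^(n/2)·r^n/Γ(n/2+1). With n=15, r=1: V = 256·π^7/2027025 ≈ 0.381443.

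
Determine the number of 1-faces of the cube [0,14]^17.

f_1(17-cube) = (17 choose 1) · 2^16 = 1114112.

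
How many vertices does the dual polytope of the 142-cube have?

The vertices are ±e_1, ..., ±e_142, so there are 2·142 = 284.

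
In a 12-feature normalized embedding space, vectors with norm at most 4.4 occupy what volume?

The n-ball volume is π^(n/2)·r^n/Γ(n/2+1). With n=12, r=4.4: V ≈ 7.0307e+07.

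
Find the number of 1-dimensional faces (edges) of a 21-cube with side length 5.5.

An n-cube has n·2^(n-1) edges. With n = 21: 21·1048576 = 22020096.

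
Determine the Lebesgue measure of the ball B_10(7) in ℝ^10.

V = 282475249·π^5/120 ≈ 7.20358e+08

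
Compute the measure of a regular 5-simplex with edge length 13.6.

V = (13.6^5 / 5!) · √((5+1) / 2^5) ≈ 1678.86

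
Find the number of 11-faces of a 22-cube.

Choose 11 of 22 axes to span the face (C(22,11) = 705432 ways), then fix each of the remaining 11 coordinates at one of its two extreme values (2^11 = 2048 ways): 705432·2048 = 1444724736.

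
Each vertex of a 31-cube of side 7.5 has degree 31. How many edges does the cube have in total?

Each of the 2^31 = 2147483648 vertices has degree 31; total edges = 31·2^31/2 = 33285996544.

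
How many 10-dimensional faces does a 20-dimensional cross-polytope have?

Number of 10-faces = 2^(10+1) · C(20,10+1) = 2048 · 167960 = 343982080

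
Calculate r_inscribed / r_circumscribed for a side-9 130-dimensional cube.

r_in / r_out = (9/2) / (9√130/2) = 1/√130 ≈ 0.0877058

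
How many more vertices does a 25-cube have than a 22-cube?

The 25-cube has 2^25 = 33554432 vertices. The 22-cube has 2^22 = 4194304 vertices. Difference: 33554432 - 4194304 = 29360128.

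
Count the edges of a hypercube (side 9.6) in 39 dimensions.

Each of the 2^39 = 549755813888 vertices has degree 39; total edges = 39·2^39/2 = 10720238370816.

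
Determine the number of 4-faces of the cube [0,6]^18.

An n-cube has C(n,k)·2^(n-k) k-faces. Here C(18,4)·2^14 = 3060·16384 = 50135040.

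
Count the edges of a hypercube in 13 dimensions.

An n-cube has n·2^(n-1) edges. With n = 13: 13·4096 = 53248.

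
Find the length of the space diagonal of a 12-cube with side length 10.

d = √(10² + 10² + ... + 10²) [12 terms] = √(12·10²) = 10√12 ≈ 34.641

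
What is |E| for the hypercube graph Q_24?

Each of the 2^24 = 16777216 vertices has degree 24; total edges = 24·2^24/2 = 201326592.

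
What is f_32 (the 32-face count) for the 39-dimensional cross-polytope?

Number of 32-faces = 2^(32+1) · C(39,32+1) = 8589934592 · 3262623 = 28025718168354816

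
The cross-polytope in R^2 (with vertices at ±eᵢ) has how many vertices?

The 2-dimensional cross-polytope has 2n = 2·2 = 4 vertices.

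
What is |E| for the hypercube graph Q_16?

The 16-cube has n·2^(n-1) = 16·2^15 = 16·32768 = 524288 edges.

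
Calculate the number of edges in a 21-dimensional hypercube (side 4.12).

Each of the 2^21 = 2097152 vertices has degree 21; total edges = 21·2^21/2 = 22020096.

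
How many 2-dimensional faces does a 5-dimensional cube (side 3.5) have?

Number of 2-faces = C(5,2) · 2^(5-2) = 10 · 8 = 80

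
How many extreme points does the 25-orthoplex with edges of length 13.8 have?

The 25-dimensional cross-polytope has 2n = 2·25 = 50 vertices.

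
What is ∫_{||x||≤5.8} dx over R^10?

Volume = π^{10/2}·(5.8)^10/Γ(6) ≈ 1.09862e+08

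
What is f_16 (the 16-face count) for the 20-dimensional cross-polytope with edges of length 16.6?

An n-cross-polytope has 2^(k+1)·C(n,k+1) k-faces. Here 2^17·C(20,17) = 131072·1140 = 149422080.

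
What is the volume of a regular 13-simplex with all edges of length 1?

V_13 = √(14) · 1^13 / (13! · 2^(13/2)) ≈ 6.63879e-12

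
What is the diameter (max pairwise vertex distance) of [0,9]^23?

The space diagonal of an n-cube of side s is s√n. Here 9·√23 ≈ 43.1625.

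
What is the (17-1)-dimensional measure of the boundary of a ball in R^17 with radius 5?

The surface area of an n-ball is 2π^(n/2) r^(n-1) / Γ(n/2). For n=17, r=5: 3125000000000·π^8/81081 ≈ 3.65704e+11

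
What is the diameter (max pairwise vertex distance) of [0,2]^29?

||(2,2,...,2)|| = √(29)·2 ≈ 10.7703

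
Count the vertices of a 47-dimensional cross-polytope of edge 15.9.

The vertices are ±e_1, ..., ±e_47, so there are 2·47 = 94.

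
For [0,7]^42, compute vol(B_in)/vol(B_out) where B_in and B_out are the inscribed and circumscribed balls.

V_in/V_out = n^(-n/2) = 42^(-42/2) ≈ 8.1614e-35.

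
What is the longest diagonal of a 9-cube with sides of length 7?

d = √(7² + 7² + ... + 7²) [9 terms] = √(9·7²) = 7√9 = 21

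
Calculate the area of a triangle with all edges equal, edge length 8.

Area = (√3/4) · 8² = 27.7128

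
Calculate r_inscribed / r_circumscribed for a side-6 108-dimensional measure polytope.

r_in / r_out = (6/2) / (6√108/2) = 1/√108 ≈ 0.096225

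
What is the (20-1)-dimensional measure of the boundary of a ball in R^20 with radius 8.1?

The surface area of an n-ball is 2π^(n/2) r^(n-1) / Γ(n/2). For n=20, r=8.1: 9.41848e+16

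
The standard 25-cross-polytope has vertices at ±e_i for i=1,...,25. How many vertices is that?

The vertices are ±e_1, ..., ±e_25, so there are 2·25 = 50.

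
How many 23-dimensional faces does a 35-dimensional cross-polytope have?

Number of 23-faces = 2^(23+1) · C(35,23+1) = 16777216 · 417225900 = 6999889045094400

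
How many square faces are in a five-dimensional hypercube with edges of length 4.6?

Number of 2-faces = C(5,2) · 2^(5-2) = 10 · 8 = 80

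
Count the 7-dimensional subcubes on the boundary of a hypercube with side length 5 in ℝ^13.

An n-cube has C(n,k)·2^(n-k) k-faces. Here C(13,7)·2^6 = 1716·64 = 109824.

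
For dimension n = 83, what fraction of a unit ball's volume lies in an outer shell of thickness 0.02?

1 - (1-0.02)^83 ≈ 0.813033 ≈ 81.30%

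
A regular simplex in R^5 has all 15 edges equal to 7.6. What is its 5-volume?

For a regular n-simplex with edge a, V = (a^n / n!)·√((n+1)/2^n). With a=7.6, n=5: V ≈ 91.4929.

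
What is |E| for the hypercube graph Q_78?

Number of 1-faces = C(78,1)·2^(78-1) = 78·151115727451828646838272 = 11787026741242634453385216.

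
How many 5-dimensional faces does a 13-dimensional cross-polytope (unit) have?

f_5(13-orthoplex) = 2^6 · (13 choose 6) = 109824.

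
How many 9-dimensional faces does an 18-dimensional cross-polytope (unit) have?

f_9(18-orthoplex) = 2^10 · (18 choose 10) = 44808192.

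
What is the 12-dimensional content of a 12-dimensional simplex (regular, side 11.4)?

V = (11.4^12 / 12!) · √((12+1) / 2^12) ≈ 566.647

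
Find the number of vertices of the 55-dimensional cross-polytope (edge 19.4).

Number of vertices = 2n = 110.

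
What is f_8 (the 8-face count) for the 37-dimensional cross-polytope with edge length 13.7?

An n-cross-polytope has 2^(k+1)·C(n,k+1) k-faces. Here 2^9·C(37,9) = 512·124403620 = 63694653440.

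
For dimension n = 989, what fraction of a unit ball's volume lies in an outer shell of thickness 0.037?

1 - (1-0.037)^989 ≈ 1 - 6.403e-17 ≈ (100 - 1.11e-14)%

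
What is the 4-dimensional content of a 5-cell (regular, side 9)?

Volume = 9^4 · √(5/2^4) / 4! ≈ 152.821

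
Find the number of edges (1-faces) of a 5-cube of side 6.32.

An n-cube has C(n,k)·2^(n-k) k-faces. Here C(5,1)·2^4 = 5·16 = 80.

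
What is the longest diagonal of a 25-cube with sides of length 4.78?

The space diagonal of an n-cube of side s is s√n. Here 4.78·√25 = 23.9.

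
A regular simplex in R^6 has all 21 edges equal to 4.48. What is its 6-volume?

Volume = 4.48^6 · √(7/2^6) / 6! ≈ 3.7136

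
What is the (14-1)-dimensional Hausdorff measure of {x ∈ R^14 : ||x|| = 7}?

S_14(7) = 2·π^(14/2)·(7)^13 / Γ(14/2) = 96889010407·π^7/360 ≈ 8.1287e+11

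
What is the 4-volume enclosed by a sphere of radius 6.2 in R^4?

V_4(6.2) = π^(4/2) · (6.2)^4 / Γ(4/2 + 1) ≈ 7291.83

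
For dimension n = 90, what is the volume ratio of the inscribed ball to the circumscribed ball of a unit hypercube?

The radii are 1/2 and 1√90/2, so the volume ratio is (1/√90)^90 = 90^{-90/2} ≈ 1.14574e-88.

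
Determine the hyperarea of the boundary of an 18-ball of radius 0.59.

The surface area of an n-ball is 2π^(n/2) r^(n-1) / Γ(n/2). For n=18, r=0.59: 0.00018808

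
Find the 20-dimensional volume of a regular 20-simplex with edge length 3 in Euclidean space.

V = (3^20 / 20!) · √((20+1) / 2^20) ≈ 6.41372e-12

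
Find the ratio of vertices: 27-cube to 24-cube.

The 27-cube has 2^27 = 134217728 vertices. The 24-cube has 2^24 = 16777216 vertices. Ratio: 134217728/16777216 = 8.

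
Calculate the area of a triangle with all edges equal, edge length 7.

Area = (√3/4) · 7² = 21.2176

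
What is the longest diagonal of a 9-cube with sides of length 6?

||(6,6,...,6)|| = √(9)·6 = 18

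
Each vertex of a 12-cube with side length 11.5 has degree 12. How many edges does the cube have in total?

The 12-cube has n·2^(n-1) = 12·2^11 = 12·2048 = 24576 edges.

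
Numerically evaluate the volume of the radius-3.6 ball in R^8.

The n-ball volume is π^(n/2)·r^n/Γ(n/2+1). With n=8, r=3.6: V ≈ 114501.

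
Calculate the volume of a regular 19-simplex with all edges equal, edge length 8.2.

For a regular n-simplex with edge a, V = (a^n / n!)·√((n+1)/2^n). With a=8.2, n=19: V ≈ 0.0116976.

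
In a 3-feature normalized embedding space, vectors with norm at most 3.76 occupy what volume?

Volume = π^{3/2}·(3.76)^3/Γ(5/2) ≈ 222.665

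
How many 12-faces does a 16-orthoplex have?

Number of 12-faces = 2^(12+1) · C(16,12+1) = 8192 · 560 = 4587520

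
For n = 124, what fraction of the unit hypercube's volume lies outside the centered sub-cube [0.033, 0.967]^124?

1 - (1 - 2·0.033)^124 = 1 - 0.934^124 ≈ 0.99979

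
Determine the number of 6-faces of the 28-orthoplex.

f_6(28-orthoplex) = 2^7 · (28 choose 7) = 151557120.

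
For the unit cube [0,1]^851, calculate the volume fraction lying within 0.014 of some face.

Shell fraction = 1 - (1-0.028)^851 ≈ 1 - 3.191e-11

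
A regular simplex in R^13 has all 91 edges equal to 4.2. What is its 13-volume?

For a regular n-simplex with edge a, V = (a^n / n!)·√((n+1)/2^n). With a=4.2, n=13: V ≈ 0.000840097.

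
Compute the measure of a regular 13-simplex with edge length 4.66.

Volume = 4.66^13 · √(14/2^13) / 13! ≈ 0.00324419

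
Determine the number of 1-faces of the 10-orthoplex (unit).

An n-cross-polytope has 2^(k+1)·C(n,k+1) k-faces. Here 2^2·C(10,2) = 4·45 = 180.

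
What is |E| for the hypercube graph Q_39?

An n-cube has n·2^(n-1) edges. With n = 39: 39·274877906944 = 10720238370816.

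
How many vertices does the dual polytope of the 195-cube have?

The vertices are ±e_1, ..., ±e_195, so there are 2·195 = 390.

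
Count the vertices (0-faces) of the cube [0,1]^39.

An n-cube has 2^n vertices; for n = 39 that is 2^39 = 549755813888.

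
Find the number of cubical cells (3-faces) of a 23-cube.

Number of 3-faces = C(23,3) · 2^(23-3) = 1771 · 1048576 = 1857028096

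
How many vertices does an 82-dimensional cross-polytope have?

The 82-dimensional cross-polytope has 2n = 2·82 = 164 vertices.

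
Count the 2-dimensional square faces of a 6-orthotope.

An n-cube has C(n,k)·2^(n-k) k-faces. Here C(6,2)·2^4 = 15·16 = 240.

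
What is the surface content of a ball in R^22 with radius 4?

S_22(4) = 2·π^(22/2)·(4)^21 / Γ(22/2) = 34359738368·π^11/14175 ≈ 7.13141e+11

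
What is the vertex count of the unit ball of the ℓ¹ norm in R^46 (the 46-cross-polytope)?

An n-cross-polytope has 2n vertices; here n = 46, giving 92.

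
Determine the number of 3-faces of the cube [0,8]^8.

An n-cube has C(n,k)·2^(n-k) k-faces. Here C(8,3)·2^5 = 56·32 = 1792.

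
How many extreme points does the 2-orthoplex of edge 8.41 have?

An n-cross-polytope has 2n vertices; here n = 2, giving 4.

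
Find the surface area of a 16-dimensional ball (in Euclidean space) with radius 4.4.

|∂B_16(4.4)| ≈ 1.68884e+10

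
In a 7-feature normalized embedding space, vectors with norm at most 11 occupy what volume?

The n-ball volume is π^(n/2)·r^n/Γ(n/2+1). With n=7, r=11: V = 311794736·π^3/105 ≈ 9.20723e+07.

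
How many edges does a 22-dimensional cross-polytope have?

Number of 1-faces = 2^(1+1) · C(22,1+1) = 4 · 231 = 924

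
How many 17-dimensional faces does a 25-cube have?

f_17(25-cube) = (25 choose 17) · 2^8 = 276883200.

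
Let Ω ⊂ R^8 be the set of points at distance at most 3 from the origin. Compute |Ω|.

V_8(3) = π^(8/2) · (3)^8 / Γ(8/2 + 1) = 2187·π^4/8 ≈ 26629.2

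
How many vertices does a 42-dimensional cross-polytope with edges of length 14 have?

An n-cross-polytope has 2n vertices; here n = 42, giving 84.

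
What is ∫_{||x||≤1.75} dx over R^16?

Volume = π^{16/2}·(1.75)^16/Γ(9) ≈ 1820.9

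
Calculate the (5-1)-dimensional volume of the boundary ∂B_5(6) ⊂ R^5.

S_5(6) = 2·π^(5/2)·(6)^4 / Γ(5/2) = 3456·π^2 ≈ 34109.4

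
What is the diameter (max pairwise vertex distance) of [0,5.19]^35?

d = √(5.19² + 5.19² + ... + 5.19²) [35 terms] = √(35·5.19²) = 5.19√35 ≈ 30.7045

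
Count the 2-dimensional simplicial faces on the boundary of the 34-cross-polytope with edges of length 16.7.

f_2(34-orthoplex) = 2^3 · (34 choose 3) = 47872.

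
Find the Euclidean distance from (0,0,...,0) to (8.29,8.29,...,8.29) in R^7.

d = √(8.29² + 8.29² + ... + 8.29²) [7 terms] = √(7·8.29²) = 8.29√7 ≈ 21.9333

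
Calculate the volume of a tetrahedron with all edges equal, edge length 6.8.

Volume = (√2/12) · 6.8³ = 37.0562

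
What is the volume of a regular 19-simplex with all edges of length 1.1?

V_19 = √(20) · 1.1^19 / (19! · 2^(19/2)) ≈ 3.10525e-19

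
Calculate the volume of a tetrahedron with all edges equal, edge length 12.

Volume = (√2/12) · 12³ = 203.647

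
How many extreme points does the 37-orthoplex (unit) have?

An n-cross-polytope has 2n vertices; here n = 37, giving 74.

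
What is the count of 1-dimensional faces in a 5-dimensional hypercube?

f_1(5-cube) = (5 choose 1) · 2^4 = 80.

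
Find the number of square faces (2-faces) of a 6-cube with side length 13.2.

f_2(6-cube) = (6 choose 2) · 2^4 = 240.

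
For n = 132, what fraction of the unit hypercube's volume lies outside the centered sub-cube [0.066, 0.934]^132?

The inner cube has side 1-2·0.066 = 0.868 and volume (0.868)^132 ≈ 7.667e-09, so the shell holds 0.9999999923 of the volume.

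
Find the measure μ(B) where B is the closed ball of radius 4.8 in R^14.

V_14(4.8) = π^(14/2) · (4.8)^14 / Γ(14/2 + 1) ≈ 2.06536e+09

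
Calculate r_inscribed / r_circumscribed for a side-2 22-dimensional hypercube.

Ratio = (s/2)/(s√22/2) = 22^(-1/2) ≈ 0.213201.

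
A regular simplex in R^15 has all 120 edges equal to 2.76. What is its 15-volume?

For a regular n-simplex with edge a, V = (a^n / n!)·√((n+1)/2^n). With a=2.76, n=15: V ≈ 6.94179e-08.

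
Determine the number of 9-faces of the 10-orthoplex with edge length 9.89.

Each 9-face is the convex hull of 10 vertices, one chosen as ±e_i from each of 10 distinct axes: 2^10·C(10,10) = 1024.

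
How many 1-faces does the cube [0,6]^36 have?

Number of 1-faces = C(36,1)·2^(36-1) = 36·34359738368 = 1236950581248.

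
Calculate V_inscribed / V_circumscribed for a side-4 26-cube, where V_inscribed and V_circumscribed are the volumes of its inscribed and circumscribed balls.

The radii are 4/2 and 4√26/2, so the volume ratio is (1/√26)^26 = 26^{-26/2} ≈ 4.03038e-19.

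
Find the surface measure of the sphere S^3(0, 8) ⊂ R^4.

S = n·V_n(r)/r = 4·V_4(8)/8 (volume-to-surface relation), giving 1024·π^2 ≈ 10106.5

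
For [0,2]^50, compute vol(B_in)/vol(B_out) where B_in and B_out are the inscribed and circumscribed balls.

The radii are 2/2 and 2√50/2, so the volume ratio is (1/√50)^50 = 50^{-50/2} ≈ 3.35544e-43.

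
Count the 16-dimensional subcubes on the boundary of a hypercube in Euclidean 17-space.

Choose 16 of 17 axes to span the face (C(17,16) = 17 ways), then fix each of the remaining 1 coordinate at one of its two extreme values (2^1 = 2 ways): 17·2 = 34.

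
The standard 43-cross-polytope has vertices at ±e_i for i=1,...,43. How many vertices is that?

An n-cross-polytope has 2n vertices; here n = 43, giving 86.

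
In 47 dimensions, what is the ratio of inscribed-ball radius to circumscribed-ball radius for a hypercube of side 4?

r_in / r_out = (4/2) / (4√47/2) = 1/√47 ≈ 0.145865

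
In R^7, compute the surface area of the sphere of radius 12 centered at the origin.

S = n·V_n(r)/r = 7·V_7(12)/12 (volume-to-surface relation), giving 15925248·π^3/5 ≈ 9.87565e+07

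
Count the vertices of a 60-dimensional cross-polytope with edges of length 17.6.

An n-cross-polytope has 2n vertices; here n = 60, giving 120.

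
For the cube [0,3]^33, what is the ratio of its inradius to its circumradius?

r_in / r_out = (3/2) / (3√33/2) = 1/√33 ≈ 0.174078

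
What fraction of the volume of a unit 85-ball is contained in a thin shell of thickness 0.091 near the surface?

V(inner)/V(outer) = ((1-0.091)/1)^85 ≈ 0.0003006, so the shell fraction is 0.999699.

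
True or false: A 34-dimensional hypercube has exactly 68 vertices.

False. The 34-cube has 2^34 = 17179869184 vertices.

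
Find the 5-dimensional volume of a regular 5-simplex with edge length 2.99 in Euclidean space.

V = (2.99^5 / 5!) · √((5+1) / 2^5) ≈ 0.862334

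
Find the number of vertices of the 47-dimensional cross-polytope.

The vertices are ±e_1, ..., ±e_47, so there are 2·47 = 94.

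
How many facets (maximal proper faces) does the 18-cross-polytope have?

f_17(18-orthoplex) = 2^18 · (18 choose 18) = 262144.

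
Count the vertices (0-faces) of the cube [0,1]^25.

The 25-cube has 2^25 = 33554432 vertices.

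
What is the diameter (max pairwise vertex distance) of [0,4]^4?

Diagonal = √4 · 4 = 8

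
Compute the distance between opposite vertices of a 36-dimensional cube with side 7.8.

Diagonal = √36 · 7.8 = 46.8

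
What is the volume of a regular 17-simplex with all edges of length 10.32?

Volume = 10.32^17 · √(18/2^17) / 17! ≈ 5.62818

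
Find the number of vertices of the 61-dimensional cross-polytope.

Number of vertices = 2n = 122.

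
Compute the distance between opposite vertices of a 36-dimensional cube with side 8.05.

Diagonal = √36 · 8.05 = 48.3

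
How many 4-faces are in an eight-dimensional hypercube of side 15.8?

Choose 4 of 8 axes to span the face (C(8,4) = 70 ways), then fix each of the remaining 4 coordinates at one of its two extreme values (2^4 = 16 ways): 70·16 = 1120.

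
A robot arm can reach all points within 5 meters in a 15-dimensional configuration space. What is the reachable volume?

Volume = π^{15/2}·(5)^15/Γ(17/2) = 312500000000·π^7/81081 ≈ 1.16407e+10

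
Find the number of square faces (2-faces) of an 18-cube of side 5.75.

An n-cube has C(n,k)·2^(n-k) k-faces. Here C(18,2)·2^16 = 153·65536 = 10027008.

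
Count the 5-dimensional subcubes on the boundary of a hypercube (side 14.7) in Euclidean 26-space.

Number of 5-faces = C(26,5) · 2^(26-5) = 65780 · 2097152 = 137950658560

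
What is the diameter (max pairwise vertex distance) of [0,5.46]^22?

d = √(5.46² + 5.46² + ... + 5.46²) [22 terms] = √(22·5.46²) = 5.46√22 ≈ 25.6097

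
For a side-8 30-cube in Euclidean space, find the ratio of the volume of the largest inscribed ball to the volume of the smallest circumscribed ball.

Volume scales as r^n, and r_in/r_out = 1/√30, giving (1/√30)^30 ≈ 6.96917e-23.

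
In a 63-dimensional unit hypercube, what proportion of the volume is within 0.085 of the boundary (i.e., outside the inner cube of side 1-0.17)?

The inner cube has side 1-2·0.085 = 0.83 and volume (0.83)^63 ≈ 7.978e-06, so the shell holds 0.999992 of the volume.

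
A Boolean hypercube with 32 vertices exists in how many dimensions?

The n-cube has 2^n vertices, and 32 = 2^5, so n = 5.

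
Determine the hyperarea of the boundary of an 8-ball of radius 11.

The surface area of an n-ball is 2π^(n/2) r^(n-1) / Γ(n/2). For n=8, r=11: 19487171·π^4/3 ≈ 6.32743e+08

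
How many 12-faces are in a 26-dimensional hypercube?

Choose 12 of 26 axes to span the face (C(26,12) = 9657700 ways), then fix each of the remaining 14 coordinates at one of its two extreme values (2^14 = 16384 ways): 9657700·16384 = 158231756800.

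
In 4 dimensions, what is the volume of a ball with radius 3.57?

Volume = π^{4/2}·(3.57)^4/Γ(3) ≈ 801.572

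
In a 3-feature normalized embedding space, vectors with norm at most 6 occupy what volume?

V = 288·π ≈ 904.779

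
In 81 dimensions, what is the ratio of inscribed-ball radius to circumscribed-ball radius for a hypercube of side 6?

r_in = 6/2 (half the side); r_out = 6√81/2 (half the diagonal). Ratio = 1/√81 ≈ 0.111111.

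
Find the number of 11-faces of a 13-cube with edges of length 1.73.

An n-cube has C(n,k)·2^(n-k) k-faces. Here C(13,11)·2^2 = 78·4 = 312.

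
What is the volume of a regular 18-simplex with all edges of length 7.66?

V = (7.66^18 / 18!) · √((18+1) / 2^18) ≈ 0.0109618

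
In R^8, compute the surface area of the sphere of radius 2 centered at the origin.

S_8(2) = 2·π^(8/2)·(2)^7 / Γ(8/2) = 128·π^4/3 ≈ 4156.12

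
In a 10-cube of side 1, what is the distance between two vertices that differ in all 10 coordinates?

||(1,1,...,1)|| = √(10)·1 ≈ 3.16228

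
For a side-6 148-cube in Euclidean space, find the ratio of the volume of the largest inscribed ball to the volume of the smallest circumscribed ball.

The radii are 6/2 and 6√148/2, so the volume ratio is (1/√148)^148 = 148^{-148/2} ≈ 2.51555e-161.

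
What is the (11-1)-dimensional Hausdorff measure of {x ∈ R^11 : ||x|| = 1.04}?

|∂B_11(1.04)| ≈ 30.6783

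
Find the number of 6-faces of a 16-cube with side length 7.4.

Number of 6-faces = C(16,6) · 2^(16-6) = 8008 · 1024 = 8200192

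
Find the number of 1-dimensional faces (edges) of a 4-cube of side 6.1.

Each of the 2^4 = 16 vertices has degree 4; total edges = 4·2^4/2 = 32.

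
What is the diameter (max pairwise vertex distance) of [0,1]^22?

Diagonal = √22 · 1 ≈ 4.69042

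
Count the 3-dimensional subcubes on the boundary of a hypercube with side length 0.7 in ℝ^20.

An n-cube has C(n,k)·2^(n-k) k-faces. Here C(20,3)·2^17 = 1140·131072 = 149422080.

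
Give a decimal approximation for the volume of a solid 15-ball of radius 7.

V_15(7) = π^(15/2) · (7)^15 / Γ(15/2 + 1) = 173625106649344·π^7/289575 ≈ 1.81093e+12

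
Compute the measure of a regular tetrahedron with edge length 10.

Volume = (√2/12) · 10³ = 117.851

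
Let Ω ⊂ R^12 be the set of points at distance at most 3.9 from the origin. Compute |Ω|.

Volume = π^{12/2}·(3.9)^12/Γ(7) ≈ 1.65326e+07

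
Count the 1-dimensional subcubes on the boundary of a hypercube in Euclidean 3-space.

f_1(3-cube) = (3 choose 1) · 2^2 = 12.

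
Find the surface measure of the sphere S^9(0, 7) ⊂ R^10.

|∂B_10(7)| = 40353607·π^5/12 ≈ 1.02908e+09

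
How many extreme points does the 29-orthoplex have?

Number of vertices = 2n = 58.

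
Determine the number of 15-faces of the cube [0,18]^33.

An n-cube has C(n,k)·2^(n-k) k-faces. Here C(33,15)·2^18 = 1037158320·262144 = 271884830638080.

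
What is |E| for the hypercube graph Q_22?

The 22-cube has n·2^(n-1) = 22·2^21 = 22·2097152 = 46137344 edges.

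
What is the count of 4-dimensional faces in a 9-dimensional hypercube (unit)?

Number of 4-faces = C(9,4) · 2^(9-4) = 126 · 32 = 4032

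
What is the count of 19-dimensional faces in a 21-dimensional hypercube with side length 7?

An n-cube has C(n,k)·2^(n-k) k-faces. Here C(21,19)·2^2 = 210·4 = 840.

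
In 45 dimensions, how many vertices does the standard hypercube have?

Number of vertices = 2^45 = 35184372088832.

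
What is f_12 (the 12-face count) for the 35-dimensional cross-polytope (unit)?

Number of 12-faces = 2^(12+1) · C(35,12+1) = 8192 · 1476337800 = 12094159257600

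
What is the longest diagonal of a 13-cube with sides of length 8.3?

Diagonal = √13 · 8.3 ≈ 29.9261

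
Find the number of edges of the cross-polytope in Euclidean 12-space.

An n-cross-polytope has 2^(k+1)·C(n,k+1) k-faces. Here 2^2·C(12,2) = 4·66 = 264.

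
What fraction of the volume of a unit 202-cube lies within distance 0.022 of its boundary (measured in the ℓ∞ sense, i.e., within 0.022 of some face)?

1 - (1 - 2·0.022)^202 = 1 - 0.956^202 ≈ 0.999887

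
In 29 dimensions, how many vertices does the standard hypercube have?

Each vertex is a binary string of length 29, so there are 2^29 = 536870912.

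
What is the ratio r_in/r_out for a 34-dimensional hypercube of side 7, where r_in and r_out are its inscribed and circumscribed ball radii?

Ratio = (s/2)/(s√34/2) = 34^(-1/2) ≈ 0.171499.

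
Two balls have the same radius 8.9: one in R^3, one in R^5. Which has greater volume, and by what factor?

V_3(8.9) ≈ 2952.97, V_5(8.9) ≈ 293933. The 5-ball is larger by a factor of 99.54.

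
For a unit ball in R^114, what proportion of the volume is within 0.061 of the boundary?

Shell fraction = 1 - (1-0.061)^114 ≈ 0.999235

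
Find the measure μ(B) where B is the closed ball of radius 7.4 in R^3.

Volume = π^{3/2}·(7.4)^3/Γ(5/2) ≈ 1697.4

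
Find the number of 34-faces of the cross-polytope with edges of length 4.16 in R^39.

An n-cross-polytope has 2^(k+1)·C(n,k+1) k-faces. Here 2^35·C(39,35) = 34359738368·82251 = 2826122840506368.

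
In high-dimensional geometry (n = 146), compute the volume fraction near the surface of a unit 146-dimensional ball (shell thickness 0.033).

1 - (1-0.033)^146 ≈ 0.992548 ≈ 99.25%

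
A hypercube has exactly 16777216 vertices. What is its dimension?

The n-cube has 2^n vertices, and 16777216 = 2^24, so n = 24.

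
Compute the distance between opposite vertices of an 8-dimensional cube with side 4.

d = √(4² + 4² + ... + 4²) [8 terms] = √(8·4²) = 4√8 ≈ 11.3137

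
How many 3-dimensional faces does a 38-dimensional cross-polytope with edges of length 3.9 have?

Number of 3-faces = 2^(3+1) · C(38,3+1) = 16 · 73815 = 1181040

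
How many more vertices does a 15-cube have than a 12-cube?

The 15-cube has 2^15 = 32768 vertices. The 12-cube has 2^12 = 4096 vertices. Difference: 32768 - 4096 = 28672.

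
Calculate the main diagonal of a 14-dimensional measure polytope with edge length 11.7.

Diagonal = √14 · 11.7 ≈ 43.7774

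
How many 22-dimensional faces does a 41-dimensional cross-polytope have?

Each 22-face is the convex hull of 23 vertices, one chosen as ±e_i from each of 23 distinct axes: 2^23·C(41,23) = 1695443713838284800.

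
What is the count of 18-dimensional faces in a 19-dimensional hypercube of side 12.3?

Number of 18-faces = C(19,18) · 2^(19-18) = 19 · 2 = 38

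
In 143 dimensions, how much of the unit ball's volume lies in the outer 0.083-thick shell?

1 - (1-0.083)^143 ≈ 0.9999958427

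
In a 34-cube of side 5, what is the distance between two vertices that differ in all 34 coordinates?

||(5,5,...,5)|| = √(34)·5 ≈ 29.1548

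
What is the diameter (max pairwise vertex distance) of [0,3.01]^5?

The space diagonal of an n-cube of side s is s√n. Here 3.01·√5 ≈ 6.73056.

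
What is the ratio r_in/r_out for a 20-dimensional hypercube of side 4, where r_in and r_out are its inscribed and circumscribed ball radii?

For an n-cube of any side s, the inradius is s/2 and the circumradius is s√n/2, so the ratio is 1/√20 ≈ 0.223607.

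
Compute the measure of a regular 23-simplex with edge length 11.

Volume = 11^23 · √(24/2^23) / 23! ≈ 0.0585866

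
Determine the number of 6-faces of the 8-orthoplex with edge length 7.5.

Each 6-face is the convex hull of 7 vertices, one chosen as ±e_i from each of 7 distinct axes: 2^7·C(8,7) = 1024.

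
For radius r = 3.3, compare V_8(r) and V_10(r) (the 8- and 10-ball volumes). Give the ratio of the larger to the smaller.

V_8(3.3) ≈ 57082.1, V_10(3.3) ≈ 390578. The 10-ball is larger by a factor of 6.842.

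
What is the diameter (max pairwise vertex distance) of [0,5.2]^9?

The space diagonal of an n-cube of side s is s√n. Here 5.2·√9 = 15.6.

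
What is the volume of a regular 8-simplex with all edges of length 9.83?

For a regular n-simplex with edge a, V = (a^n / n!)·√((n+1)/2^n). With a=9.83, n=8: V ≈ 405.423.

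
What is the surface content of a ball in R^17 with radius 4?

S_17(4) = 2·π^(17/2)·(4)^16 / Γ(17/2) = 2199023255552·π^8/2027025 ≈ 1.02937e+10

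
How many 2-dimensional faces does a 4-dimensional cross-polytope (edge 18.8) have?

An n-cross-polytope has 2^(k+1)·C(n,k+1) k-faces. Here 2^3·C(4,3) = 8·4 = 32.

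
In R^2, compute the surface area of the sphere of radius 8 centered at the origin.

The surface area of an n-ball is 2π^(n/2) r^(n-1) / Γ(n/2). For n=2, r=8: 2πr = 2π·8 ≈ 50.2655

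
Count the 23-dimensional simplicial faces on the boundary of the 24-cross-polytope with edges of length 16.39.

Each 23-face is the convex hull of 24 vertices, one chosen as ±e_i from each of 24 distinct axes: 2^24·C(24,24) = 16777216.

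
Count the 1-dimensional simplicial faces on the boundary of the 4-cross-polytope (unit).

An n-cross-polytope has 2^(k+1)·C(n,k+1) k-faces. Here 2^2·C(4,2) = 4·6 = 24.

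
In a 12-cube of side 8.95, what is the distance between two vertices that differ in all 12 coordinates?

The space diagonal of an n-cube of side s is s√n. Here 8.95·√12 ≈ 31.0037.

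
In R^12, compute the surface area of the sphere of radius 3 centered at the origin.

S_12(3) = 2·π^(12/2)·(3)^11 / Γ(12/2) = 59049·π^6/20 ≈ 2.83845e+06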